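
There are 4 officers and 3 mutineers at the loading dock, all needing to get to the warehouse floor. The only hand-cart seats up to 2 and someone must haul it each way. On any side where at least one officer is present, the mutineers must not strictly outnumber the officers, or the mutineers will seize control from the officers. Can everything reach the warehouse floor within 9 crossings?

No

Counting alone: each trip to the warehouse floor takes at most 2 across and each return brings at least 1 back, so after t trips out (and t−1 returns) at most 2t − (t−1) of the 7 are across; that first reaches 7 at t = 6, so at least 11 crossings are needed.
Since 9 < 11, 9 crossings cannot be enough. (The shortest complete plan in fact takes 11:)
1. 2 mutineers → the warehouse floor.  (the loading dock: 4O 1M; the warehouse floor: 0O 2M)
2. 1 mutineer ← the loading dock.  (the loading dock: 4O 2M; the warehouse floor: 0O 1M)
3. 2 mutineers → the warehouse floor.  (the loading dock: 4O 0M; the warehouse floor: 0O 3M)
4. 1 mutineer ← the loading dock.  (the loading dock: 4O 1M; the warehouse floor: 0O 2M)
5. 2 officers → the warehouse floor.  (the loading dock: 2O 1M; the warehouse floor: 2O 2M)
6. 1 mutineer ← the loading dock.  (the loading dock: 2O 2M; the warehouse floor: 2O 1M)
7. 1 officer and 1 mutineer → the warehouse floor.  (the loading dock: 1O 1M; the warehouse floor: 3O 2M)
8. 1 officer ← the loading dock.  (the loading dock: 2O 1M; the warehouse floor: 2O 2M)
9. 1 officer and 1 mutineer → the warehouse floor.  (the loading dock: 1O 0M; the warehouse floor: 3O 3M)
10. 1 mutineer ← the loading dock.  (the loading dock: 1O 1M; the warehouse floor: 3O 2M)
11. 1 officer and 1 mutineer → the warehouse floor.  (the loading dock: 0O 0M; the warehouse floor: 4O 3M)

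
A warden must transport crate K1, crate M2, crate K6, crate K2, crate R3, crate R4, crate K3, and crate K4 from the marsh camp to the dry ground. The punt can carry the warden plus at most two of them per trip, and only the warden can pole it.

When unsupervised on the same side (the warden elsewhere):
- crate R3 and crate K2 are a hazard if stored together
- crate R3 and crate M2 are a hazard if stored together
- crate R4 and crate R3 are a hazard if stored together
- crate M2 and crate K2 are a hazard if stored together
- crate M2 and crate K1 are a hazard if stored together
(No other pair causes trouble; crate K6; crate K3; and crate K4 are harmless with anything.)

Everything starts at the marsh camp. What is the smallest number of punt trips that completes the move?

Counting alone: the warden can take at most 2 across per trip to the dry ground, so moving all 8 needs at least 4 loaded trips out, with a return between consecutive ones — at least 7 crossings.
The safety rule pushes this higher. Following every safe sequence of crossings, the most of the 8 that can be at the dry ground as the punt arrives there on crossings 7, 9, 11 is 5, 6, 7 respectively — never all 8.
So no plan with fewer than 13 crossings exists, and this one achieves 13:
1. Warden goes to the dry ground with crate M2 and crate R3.  [the marsh camp: crate K1, crate K2, crate K3, crate K4, crate K6, crate R4 | the dry ground: crate M2, crate R3]
2. Warden goes back to the marsh camp with crate M2.  [the marsh camp: crate K1, crate K2, crate K3, crate K4, crate K6, crate M2, crate R4 | the dry ground: crate R3]
3. Warden goes to the dry ground with crate K1 and crate M2.  [the marsh camp: crate K2, crate K3, crate K4, crate K6, crate R4 | the dry ground: crate K1, crate M2, crate R3]
4. Warden goes back to the marsh camp with crate M2.  [the marsh camp: crate K2, crate K3, crate K4, crate K6, crate M2, crate R4 | the dry ground: crate K1, crate R3]
5. Warden goes to the dry ground with crate K6 and crate M2.  [the marsh camp: crate K2, crate K3, crate K4, crate R4 | the dry ground: crate K1, crate K6, crate M2, crate R3]
6. Warden goes back to the marsh camp with crate M2.  [the marsh camp: crate K2, crate K3, crate K4, crate M2, crate R4 | the dry ground: crate K1, crate K6, crate R3]
7. Warden goes to the dry ground with crate K3 and crate M2.  [the marsh camp: crate K2, crate K4, crate R4 | the dry ground: crate K1, crate K3, crate K6, crate M2, crate R3]
8. Warden goes back to the marsh camp with crate M2.  [the marsh camp: crate K2, crate K4, crate M2, crate R4 | the dry ground: crate K1, crate K3, crate K6, crate R3]
9. Warden goes to the dry ground with crate K4 and crate M2.  [the marsh camp: crate K2, crate R4 | the dry ground: crate K1, crate K3, crate K4, crate K6, crate M2, crate R3]
10. Warden goes back to the marsh camp with crate M2.  [the marsh camp: crate K2, crate M2, crate R4 | the dry ground: crate K1, crate K3, crate K4, crate K6, crate R3]
11. Warden goes to the dry ground with crate K2 and crate R4.  [the marsh camp: crate M2 | the dry ground: crate K1, crate K2, crate K3, crate K4, crate K6, crate R3, crate R4]
12. Warden goes back to the marsh camp with crate R3.  [the marsh camp: crate M2, crate R3 | the dry ground: crate K1, crate K2, crate K3, crate K4, crate K6, crate R4]
13. Warden goes to the dry ground with crate M2 and crate R3.  [the marsh camp: — | the dry ground: crate K1, crate K2, crate K3, crate K4, crate K6, crate M2, crate R3, crate R4]

13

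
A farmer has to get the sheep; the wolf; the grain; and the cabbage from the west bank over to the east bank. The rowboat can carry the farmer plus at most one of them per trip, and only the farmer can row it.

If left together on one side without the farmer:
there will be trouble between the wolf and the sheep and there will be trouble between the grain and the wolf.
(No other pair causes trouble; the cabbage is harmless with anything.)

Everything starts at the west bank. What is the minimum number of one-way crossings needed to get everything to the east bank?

Counting alone: the farmer can take at most 1 across per trip to the east bank, so moving all 4 needs at least 4 loaded trips out, with a return between consecutive ones — at least 7 crossings.
The safety rule pushes this higher. Following every safe sequence of crossings, the most of the 4 that can be at the east bank as the rowboat arrives there on crossing 7 is 3 — never all 4.
So no plan with fewer than 9 crossings exists, and this one achieves 9:
1. Farmer goes to the east bank with the wolf.  [the west bank: the cabbage, the grain, the sheep | the east bank: the wolf]
2. Farmer goes back to the west bank alone.  [the west bank: the cabbage, the grain, the sheep | the east bank: the wolf]
3. Farmer goes to the east bank with the sheep.  [the west bank: the cabbage, the grain | the east bank: the sheep, the wolf]
4. Farmer goes back to the west bank with the wolf.  [the west bank: the cabbage, the grain, the wolf | the east bank: the sheep]
5. Farmer goes to the east bank with the grain.  [the west bank: the cabbage, the wolf | the east bank: the grain, the sheep]
6. Farmer goes back to the west bank alone.  [the west bank: the cabbage, the wolf | the east bank: the grain, the sheep]
7. Farmer goes to the east bank with the cabbage.  [the west bank: the wolf | the east bank: the cabbage, the grain, the sheep]
8. Farmer goes back to the west bank alone.  [the west bank: the wolf | the east bank: the cabbage, the grain, the sheep]
9. Farmer goes to the east bank with the wolf.  [the west bank: — | the east bank: the cabbage, the grain, the sheep, the wolf]

9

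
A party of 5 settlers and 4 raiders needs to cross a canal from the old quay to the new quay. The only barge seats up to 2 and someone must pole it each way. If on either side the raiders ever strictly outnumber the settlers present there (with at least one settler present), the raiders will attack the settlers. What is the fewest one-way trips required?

Counting alone: each trip to the new quay takes at most 2 across and each return brings at least 1 back, so after t trips out (and t−1 returns) at most 2t − (t−1) of the 9 are across; that first reaches 9 at t = 8, so at least 15 crossings are needed.
The plan below uses exactly 15 crossings, so it is optimal:
1. 2 raiders → the new quay.  (the old quay: 5S 2R; the new quay: 0S 2R)
2. 1 raider ← the old quay.  (the old quay: 5S 3R; the new quay: 0S 1R)
3. 2 raiders → the new quay.  (the old quay: 5S 1R; the new quay: 0S 3R)
4. 1 raider ← the old quay.  (the old quay: 5S 2R; the new quay: 0S 2R)
5. 2 settlers → the new quay.  (the old quay: 3S 2R; the new quay: 2S 2R)
6. 1 raider ← the old quay.  (the old quay: 3S 3R; the new quay: 2S 1R)
7. 1 settler and 1 raider → the new quay.  (the old quay: 2S 2R; the new quay: 3S 2R)
8. 1 settler ← the old quay.  (the old quay: 3S 2R; the new quay: 2S 2R)
9. 1 settler and 1 raider → the new quay.  (the old quay: 2S 1R; the new quay: 3S 3R)
10. 1 raider ← the old quay.  (the old quay: 2S 2R; the new quay: 3S 2R)
11. 1 settler and 1 raider → the new quay.  (the old quay: 1S 1R; the new quay: 4S 3R)
12. 1 settler ← the old quay.  (the old quay: 2S 1R; the new quay: 3S 3R)
13. 1 settler and 1 raider → the new quay.  (the old quay: 1S 0R; the new quay: 4S 4R)
14. 1 raider ← the old quay.  (the old quay: 1S 1R; the new quay: 4S 3R)
15. 1 settler and 1 raider → the new quay.  (the old quay: 0S 0R; the new quay: 5S 4R)

15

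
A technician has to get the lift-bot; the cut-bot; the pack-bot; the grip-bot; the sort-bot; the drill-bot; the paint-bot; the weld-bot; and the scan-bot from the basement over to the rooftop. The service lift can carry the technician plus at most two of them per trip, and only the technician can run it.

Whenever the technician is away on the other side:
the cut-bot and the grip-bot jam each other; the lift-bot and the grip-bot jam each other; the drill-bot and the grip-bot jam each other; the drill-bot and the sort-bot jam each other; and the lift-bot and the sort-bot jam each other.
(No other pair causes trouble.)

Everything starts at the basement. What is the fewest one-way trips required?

11

Counting alone: the technician can take at most 2 across per trip to the rooftop, so moving all 9 needs at least 5 loaded trips out, with a return between consecutive ones — at least 9 crossings.
The safety rule pushes this higher. Following every safe sequence of crossings, the most of the 9 that can be at the rooftop as the service lift arrives there on crossing 9 is 8 — never all 9.
So no plan with fewer than 11 crossings exists, and this one achieves 11:
1. Technician goes to the rooftop with the grip-bot and the sort-bot.
2. Technician goes back to the basement alone.
3. Technician goes to the rooftop with the lift-bot.
4. Technician goes back to the basement with the grip-bot and the sort-bot.
5. Technician goes to the rooftop with the cut-bot and the drill-bot.
6. Technician goes back to the basement alone.
7. Technician goes to the rooftop with the pack-bot and the paint-bot.
8. Technician goes back to the basement alone.
9. Technician goes to the rooftop with the scan-bot and the weld-bot.
10. Technician goes back to the basement alone.
11. Technician goes to the rooftop with the grip-bot and the sort-bot.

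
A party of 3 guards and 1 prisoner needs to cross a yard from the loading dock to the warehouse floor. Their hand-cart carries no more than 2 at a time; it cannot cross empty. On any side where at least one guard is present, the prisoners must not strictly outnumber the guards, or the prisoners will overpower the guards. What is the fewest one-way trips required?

Counting alone: each trip to the warehouse floor takes at most 2 across and each return brings at least 1 back, so after t trips out (and t−1 returns) at most 2t − (t−1) of the 4 are across; that first reaches 4 at t = 3, so at least 5 crossings are needed.
The plan below uses exactly 5 crossings, so it is optimal:
1. 1 guard and 1 prisoner → the warehouse floor.  (the loading dock: 2G 0P; the warehouse floor: 1G 1P)
2. 1 prisoner ← the loading dock.  (the loading dock: 2G 1P; the warehouse floor: 1G 0P)
3. 1 guard and 1 prisoner → the warehouse floor.  (the loading dock: 1G 0P; the warehouse floor: 2G 1P)
4. 1 prisoner ← the loading dock.  (the loading dock: 1G 1P; the warehouse floor: 2G 0P)
5. 1 guard and 1 prisoner → the warehouse floor.  (the loading dock: 0G 0P; the warehouse floor: 3G 1P)

5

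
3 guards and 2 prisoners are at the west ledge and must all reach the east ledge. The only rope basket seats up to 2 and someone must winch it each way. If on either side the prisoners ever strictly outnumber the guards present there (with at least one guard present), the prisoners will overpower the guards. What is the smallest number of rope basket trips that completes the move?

7

Counting alone: each trip to the east ledge takes at most 2 across and each return brings at least 1 back, so after t trips out (and t−1 returns) at most 2t − (t−1) of the 5 are across; that first reaches 5 at t = 4, so at least 7 crossings are needed.
The plan below uses exactly 7 crossings, so it is optimal:
1. 2 prisoners → the east ledge.  (the west ledge: 3G 0P; the east ledge: 0G 2P)
2. 1 prisoner ← the west ledge.  (the west ledge: 3G 1P; the east ledge: 0G 1P)
3. 2 guards → the east ledge.  (the west ledge: 1G 1P; the east ledge: 2G 1P)
4. 1 guard ← the west ledge.  (the west ledge: 2G 1P; the east ledge: 1G 1P)
5. 1 guard and 1 prisoner → the east ledge.  (the west ledge: 1G 0P; the east ledge: 2G 2P)
6. 1 prisoner ← the west ledge.  (the west ledge: 1G 1P; the east ledge: 2G 1P)
7. 1 guard and 1 prisoner → the east ledge.  (the west ledge: 0G 0P; the east ledge: 3G 2P)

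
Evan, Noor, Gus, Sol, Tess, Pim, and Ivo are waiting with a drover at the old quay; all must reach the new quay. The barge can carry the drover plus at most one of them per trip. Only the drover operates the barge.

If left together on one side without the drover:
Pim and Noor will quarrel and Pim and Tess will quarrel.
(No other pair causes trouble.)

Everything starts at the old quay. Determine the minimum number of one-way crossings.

Counting alone: the drover can take at most 1 across per trip to the new quay, so moving all 7 needs at least 7 loaded trips out, with a return between consecutive ones — at least 13 crossings.
The safety rule pushes this higher. Following every safe sequence of crossings, the most of the 7 that can be at the new quay as the barge arrives there on crossing 13 is 6 — never all 7.
So no plan with fewer than 15 crossings exists, and this one achieves 15:
1. Drover goes to the new quay with Pim.
2. Drover goes back to the old quay alone.
3. Drover goes to the new quay with Evan.
4. Drover goes back to the old quay alone.
5. Drover goes to the new quay with Noor.
6. Drover goes back to the old quay with Pim.
7. Drover goes to the new quay with Tess.
8. Drover goes back to the old quay alone.
9. Drover goes to the new quay with Gus.
10. Drover goes back to the old quay alone.
11. Drover goes to the new quay with Sol.
12. Drover goes back to the old quay alone.
13. Drover goes to the new quay with Ivo.
14. Drover goes back to the old quay alone.
15. Drover goes to the new quay with Pim.

15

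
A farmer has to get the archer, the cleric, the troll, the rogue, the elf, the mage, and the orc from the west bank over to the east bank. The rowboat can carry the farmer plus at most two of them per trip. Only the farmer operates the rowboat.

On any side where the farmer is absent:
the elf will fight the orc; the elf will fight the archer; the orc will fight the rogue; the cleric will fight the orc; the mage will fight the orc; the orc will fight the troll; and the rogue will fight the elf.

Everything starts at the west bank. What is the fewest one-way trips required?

11

Counting alone: the farmer can take at most 2 across per trip to the east bank, so moving all 7 needs at least 4 loaded trips out, with a return between consecutive ones — at least 7 crossings.
The safety rule pushes this higher. Following every safe sequence of crossings, the most of the 7 that can be at the east bank as the rowboat arrives there on crossings 7, 9 is 5, 6 respectively — never all 7.
So no plan with fewer than 11 crossings exists, and this one achieves 11:
1. Farmer goes to the east bank with the elf and the orc.  [the west bank: the archer, the cleric, the mage, the rogue, the troll | the east bank: the elf, the orc]
2. Farmer goes back to the west bank with the elf.  [the west bank: the archer, the cleric, the elf, the mage, the rogue, the troll | the east bank: the orc]
3. Farmer goes to the east bank with the archer and the rogue.  [the west bank: the cleric, the elf, the mage, the troll | the east bank: the archer, the orc, the rogue]
4. Farmer goes back to the west bank with the rogue.  [the west bank: the cleric, the elf, the mage, the rogue, the troll | the east bank: the archer, the orc]
5. Farmer goes to the east bank with the cleric and the rogue.  [the west bank: the elf, the mage, the troll | the east bank: the archer, the cleric, the orc, the rogue]
6. Farmer goes back to the west bank with the orc.  [the west bank: the elf, the mage, the orc, the troll | the east bank: the archer, the cleric, the rogue]
7. Farmer goes to the east bank with the orc and the troll.  [the west bank: the elf, the mage | the east bank: the archer, the cleric, the orc, the rogue, the troll]
8. Farmer goes back to the west bank with the orc.  [the west bank: the elf, the mage, the orc | the east bank: the archer, the cleric, the rogue, the troll]
9. Farmer goes to the east bank with the elf and the mage.  [the west bank: the orc | the east bank: the archer, the cleric, the elf, the mage, the rogue, the troll]
10. Farmer goes back to the west bank with the elf.  [the west bank: the elf, the orc | the east bank: the archer, the cleric, the mage, the rogue, the troll]
11. Farmer goes to the east bank with the elf and the orc.  [the west bank: — | the east bank: the archer, the cleric, the elf, the mage, the orc, the rogue, the troll]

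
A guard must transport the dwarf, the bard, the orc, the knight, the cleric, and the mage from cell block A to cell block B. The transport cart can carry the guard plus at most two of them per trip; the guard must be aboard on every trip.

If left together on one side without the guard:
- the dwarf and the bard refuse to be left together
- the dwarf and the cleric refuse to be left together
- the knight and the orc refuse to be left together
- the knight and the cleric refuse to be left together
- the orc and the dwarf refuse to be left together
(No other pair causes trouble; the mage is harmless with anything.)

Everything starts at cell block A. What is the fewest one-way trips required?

Counting alone: the guard can take at most 2 across per trip to cell block B, so moving all 6 needs at least 3 loaded trips out, with a return between consecutive ones — at least 5 crossings.
The safety rule pushes this higher. Following every safe sequence of crossings, the most of the 6 that can be at cell block B as the transport cart arrives there on crossing 5 is 5 — never all 6.
So no plan with fewer than 7 crossings exists, and this one achieves 7:
1. Guard goes to cell block B with the dwarf and the knight.  [cell block A: the bard, the cleric, the mage, the orc | cell block B: the dwarf, the knight]
2. Guard goes back to cell block A alone.  [cell block A: the bard, the cleric, the mage, the orc | cell block B: the dwarf, the knight]
3. Guard goes to cell block B with the bard and the orc.  [cell block A: the cleric, the mage | cell block B: the bard, the dwarf, the knight, the orc]
4. Guard goes back to cell block A with the dwarf and the knight.  [cell block A: the cleric, the dwarf, the knight, the mage | cell block B: the bard, the orc]
5. Guard goes to cell block B with the cleric and the mage.  [cell block A: the dwarf, the knight | cell block B: the bard, the cleric, the mage, the orc]
6. Guard goes back to cell block A alone.  [cell block A: the dwarf, the knight | cell block B: the bard, the cleric, the mage, the orc]
7. Guard goes to cell block B with the dwarf and the knight.  [cell block A: — | cell block B: the bard, the cleric, the dwarf, the knight, the mage, the orc]

7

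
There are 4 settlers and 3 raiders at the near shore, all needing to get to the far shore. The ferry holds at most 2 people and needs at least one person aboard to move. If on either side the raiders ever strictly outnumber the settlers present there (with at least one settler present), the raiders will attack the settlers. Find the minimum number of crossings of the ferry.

Counting alone: each trip to the far shore takes at most 2 across and each return brings at least 1 back, so after t trips out (and t−1 returns) at most 2t − (t−1) of the 7 are across; that first reaches 7 at t = 6, so at least 11 crossings are needed.
The plan below uses exactly 11 crossings, so it is optimal:
1. 2 raiders → the far shore.  (the near shore: 4S 1R; the far shore: 0S 2R)
2. 1 raider ← the near shore.  (the near shore: 4S 2R; the far shore: 0S 1R)
3. 2 raiders → the far shore.  (the near shore: 4S 0R; the far shore: 0S 3R)
4. 1 raider ← the near shore.  (the near shore: 4S 1R; the far shore: 0S 2R)
5. 2 settlers → the far shore.  (the near shore: 2S 1R; the far shore: 2S 2R)
6. 1 raider ← the near shore.  (the near shore: 2S 2R; the far shore: 2S 1R)
7. 1 settler and 1 raider → the far shore.  (the near shore: 1S 1R; the far shore: 3S 2R)
8. 1 settler ← the near shore.  (the near shore: 2S 1R; the far shore: 2S 2R)
9. 1 settler and 1 raider → the far shore.  (the near shore: 1S 0R; the far shore: 3S 3R)
10. 1 raider ← the near shore.  (the near shore: 1S 1R; the far shore: 3S 2R)
11. 1 settler and 1 raider → the far shore.  (the near shore: 0S 0R; the far shore: 4S 3R)

11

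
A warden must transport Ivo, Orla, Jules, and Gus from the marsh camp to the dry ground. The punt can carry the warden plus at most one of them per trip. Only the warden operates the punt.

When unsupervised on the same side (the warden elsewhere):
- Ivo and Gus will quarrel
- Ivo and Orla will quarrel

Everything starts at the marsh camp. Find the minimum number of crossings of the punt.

9

Counting alone: the warden can take at most 1 across per trip to the dry ground, so moving all 4 needs at least 4 loaded trips out, with a return between consecutive ones — at least 7 crossings.
The safety rule pushes this higher. Following every safe sequence of crossings, the most of the 4 that can be at the dry ground as the punt arrives there on crossing 7 is 3 — never all 4.
So no plan with fewer than 9 crossings exists, and this one achieves 9:
1. Warden goes to the dry ground with Ivo.  [the marsh camp: Gus, Jules, Orla | the dry ground: Ivo]
2. Warden goes back to the marsh camp alone.  [the marsh camp: Gus, Jules, Orla | the dry ground: Ivo]
3. Warden goes to the dry ground with Orla.  [the marsh camp: Gus, Jules | the dry ground: Ivo, Orla]
4. Warden goes back to the marsh camp with Ivo.  [the marsh camp: Gus, Ivo, Jules | the dry ground: Orla]
5. Warden goes to the dry ground with Gus.  [the marsh camp: Ivo, Jules | the dry ground: Gus, Orla]
6. Warden goes back to the marsh camp alone.  [the marsh camp: Ivo, Jules | the dry ground: Gus, Orla]
7. Warden goes to the dry ground with Jules.  [the marsh camp: Ivo | the dry ground: Gus, Jules, Orla]
8. Warden goes back to the marsh camp alone.  [the marsh camp: Ivo | the dry ground: Gus, Jules, Orla]
9. Warden goes to the dry ground with Ivo.  [the marsh camp: — | the dry ground: Gus, Ivo, Jules, Orla]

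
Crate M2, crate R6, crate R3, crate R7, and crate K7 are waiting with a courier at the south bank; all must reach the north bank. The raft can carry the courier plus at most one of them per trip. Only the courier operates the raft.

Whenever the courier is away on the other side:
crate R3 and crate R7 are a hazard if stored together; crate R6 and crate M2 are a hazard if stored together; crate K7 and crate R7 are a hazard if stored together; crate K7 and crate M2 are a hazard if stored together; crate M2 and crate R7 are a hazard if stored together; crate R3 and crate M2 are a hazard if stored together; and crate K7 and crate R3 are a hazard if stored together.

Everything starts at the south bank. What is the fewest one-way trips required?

impossible

Whatever the first load, the items left behind include a forbidden pair without the courier. No opening move is safe, so no plan exists.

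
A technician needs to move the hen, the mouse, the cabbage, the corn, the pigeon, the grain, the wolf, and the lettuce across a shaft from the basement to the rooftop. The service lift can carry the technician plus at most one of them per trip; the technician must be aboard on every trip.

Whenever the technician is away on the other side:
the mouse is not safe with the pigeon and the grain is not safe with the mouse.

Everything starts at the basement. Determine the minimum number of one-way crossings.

Counting alone: the technician can take at most 1 across per trip to the rooftop, so moving all 8 needs at least 8 loaded trips out, with a return between consecutive ones — at least 15 crossings.
The safety rule pushes this higher. Following every safe sequence of crossings, the most of the 8 that can be at the rooftop as the service lift arrives there on crossing 15 is 7 — never all 8.
So no plan with fewer than 17 crossings exists, and this one achieves 17:
1. Technician goes to the rooftop with the mouse.  [the basement: the cabbage, the corn, the grain, the hen, the lettuce, the pigeon, the wolf | the rooftop: the mouse]
2. Technician goes back to the basement alone.  [the basement: the cabbage, the corn, the grain, the hen, the lettuce, the pigeon, the wolf | the rooftop: the mouse]
3. Technician goes to the rooftop with the hen.  [the basement: the cabbage, the corn, the grain, the lettuce, the pigeon, the wolf | the rooftop: the hen, the mouse]
4. Technician goes back to the basement alone.  [the basement: the cabbage, the corn, the grain, the lettuce, the pigeon, the wolf | the rooftop: the hen, the mouse]
5. Technician goes to the rooftop with the cabbage.  [the basement: the corn, the grain, the lettuce, the pigeon, the wolf | the rooftop: the cabbage, the hen, the mouse]
6. Technician goes back to the basement alone.  [the basement: the corn, the grain, the lettuce, the pigeon, the wolf | the rooftop: the cabbage, the hen, the mouse]
7. Technician goes to the rooftop with the corn.  [the basement: the grain, the lettuce, the pigeon, the wolf | the rooftop: the cabbage, the corn, the hen, the mouse]
8. Technician goes back to the basement alone.  [the basement: the grain, the lettuce, the pigeon, the wolf | the rooftop: the cabbage, the corn, the hen, the mouse]
9. Technician goes to the rooftop with the pigeon.  [the basement: the grain, the lettuce, the wolf | the rooftop: the cabbage, the corn, the hen, the mouse, the pigeon]
10. Technician goes back to the basement with the mouse.  [the basement: the grain, the lettuce, the mouse, the wolf | the rooftop: the cabbage, the corn, the hen, the pigeon]
11. Technician goes to the rooftop with the grain.  [the basement: the lettuce, the mouse, the wolf | the rooftop: the cabbage, the corn, the grain, the hen, the pigeon]
12. Technician goes back to the basement alone.  [the basement: the lettuce, the mouse, the wolf | the rooftop: the cabbage, the corn, the grain, the hen, the pigeon]
13. Technician goes to the rooftop with the wolf.  [the basement: the lettuce, the mouse | the rooftop: the cabbage, the corn, the grain, the hen, the pigeon, the wolf]
14. Technician goes back to the basement alone.  [the basement: the lettuce, the mouse | the rooftop: the cabbage, the corn, the grain, the hen, the pigeon, the wolf]
15. Technician goes to the rooftop with the lettuce.  [the basement: the mouse | the rooftop: the cabbage, the corn, the grain, the hen, the lettuce, the pigeon, the wolf]
16. Technician goes back to the basement alone.  [the basement: the mouse | the rooftop: the cabbage, the corn, the grain, the hen, the lettuce, the pigeon, the wolf]
17. Technician goes to the rooftop with the mouse.  [the basement: — | the rooftop: the cabbage, the corn, the grain, the hen, the lettuce, the mouse, the pigeon, the wolf]

17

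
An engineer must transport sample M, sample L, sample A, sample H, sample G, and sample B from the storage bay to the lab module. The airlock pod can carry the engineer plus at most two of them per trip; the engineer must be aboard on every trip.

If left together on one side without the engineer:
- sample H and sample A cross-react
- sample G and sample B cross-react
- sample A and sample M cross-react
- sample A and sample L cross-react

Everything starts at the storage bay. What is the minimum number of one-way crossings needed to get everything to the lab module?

Counting alone: the engineer can take at most 2 across per trip to the lab module, so moving all 6 needs at least 3 loaded trips out, with a return between consecutive ones — at least 5 crossings.
The safety rule pushes this higher. Following every safe sequence of crossings, the most of the 6 that can be at the lab module as the airlock pod arrives there on crossing 5 is 5 — never all 6.
So no plan with fewer than 7 crossings exists, and this one achieves 7:
1. Engineer goes to the lab module with sample A and sample G.
2. Engineer goes back to the storage bay alone.
3. Engineer goes to the lab module with sample M.
4. Engineer goes back to the storage bay with sample A.
5. Engineer goes to the lab module with sample H and sample L.
6. Engineer goes back to the storage bay alone.
7. Engineer goes to the lab module with sample A and sample B.

7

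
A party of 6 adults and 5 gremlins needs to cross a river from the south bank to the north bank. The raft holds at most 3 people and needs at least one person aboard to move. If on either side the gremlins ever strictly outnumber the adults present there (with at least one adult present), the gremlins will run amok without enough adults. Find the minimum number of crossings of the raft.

9

Counting alone: each trip to the north bank takes at most 3 across and each return brings at least 1 back, so after t trips out (and t−1 returns) at most 3t − (t−1) of the 11 are across; that first reaches 11 at t = 5, so at least 9 crossings are needed.
The plan below uses exactly 9 crossings, so it is optimal:
1. 3 gremlins → the north bank.  (the south bank: 6A 2G; the north bank: 0A 3G)
2. 1 gremlin ← the south bank.  (the south bank: 6A 3G; the north bank: 0A 2G)
3. 3 adults → the north bank.  (the south bank: 3A 3G; the north bank: 3A 2G)
4. 1 adult ← the south bank.  (the south bank: 4A 3G; the north bank: 2A 2G)
5. 2 adults and 1 gremlin → the north bank.  (the south bank: 2A 2G; the north bank: 4A 3G)
6. 1 adult ← the south bank.  (the south bank: 3A 2G; the north bank: 3A 3G)
7. 2 adults and 1 gremlin → the north bank.  (the south bank: 1A 1G; the north bank: 5A 4G)
8. 1 adult ← the south bank.  (the south bank: 2A 1G; the north bank: 4A 4G)
9. 2 adults and 1 gremlin → the north bank.  (the south bank: 0A 0G; the north bank: 6A 5G)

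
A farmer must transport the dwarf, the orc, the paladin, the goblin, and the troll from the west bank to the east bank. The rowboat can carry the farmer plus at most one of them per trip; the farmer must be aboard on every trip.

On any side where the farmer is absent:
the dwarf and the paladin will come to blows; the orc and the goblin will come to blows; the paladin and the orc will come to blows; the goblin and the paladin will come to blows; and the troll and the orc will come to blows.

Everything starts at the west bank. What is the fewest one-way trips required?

Whatever the first load, the items left behind include a forbidden pair without the farmer. No opening move is safe, so no plan exists.

impossible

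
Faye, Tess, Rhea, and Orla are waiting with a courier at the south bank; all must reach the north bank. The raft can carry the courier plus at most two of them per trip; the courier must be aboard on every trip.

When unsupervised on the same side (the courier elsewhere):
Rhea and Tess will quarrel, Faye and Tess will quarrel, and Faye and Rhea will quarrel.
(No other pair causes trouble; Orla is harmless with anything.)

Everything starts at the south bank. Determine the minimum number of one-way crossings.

Counting alone: the courier can take at most 2 across per trip to the north bank, so moving all 4 needs at least 2 loaded trips out, with a return between consecutive ones — at least 3 crossings.
The safety rule pushes this higher. Following every safe sequence of crossings, the most of the 4 that can be at the north bank as the raft arrives there on crossing 3 is 3 — never all 4.
So no plan with fewer than 5 crossings exists, and this one achieves 5:
1. Courier goes to the north bank with Faye and Tess.
2. Courier goes back to the south bank with Faye.
3. Courier goes to the north bank with Faye and Orla.
4. Courier goes back to the south bank with Faye.
5. Courier goes to the north bank with Faye and Rhea.

5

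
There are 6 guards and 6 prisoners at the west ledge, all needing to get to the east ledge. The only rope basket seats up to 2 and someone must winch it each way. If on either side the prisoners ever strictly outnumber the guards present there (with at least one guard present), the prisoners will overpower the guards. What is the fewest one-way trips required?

impossible

Following every safe sequence of crossings from the start, the most of the 12 that can be at the east ledge as the rope basket arrives there on crossings 1, 3, 5, 7, 9 is 2, 3, 4, 5, 6 respectively; the best ever achieved is 6 of 12.
From crossing 11 on, no configuration arises that was not already reachable earlier: only 15 distinct safe configurations (who is on which side, and where the rope basket is) can ever be reached, none of them has everyone across, and every continuation just revisits them. They are: 0 guards + 0 prisoners across (rope basket back at the start); 0 guards + 1 prisoner across (rope basket there); 0 guards + 1 prisoner across (rope basket back at the start); 0 guards + 2 prisoners across (rope basket there); 0 guards + 2 prisoners across (rope basket back at the start); 0 guards + 3 prisoners across (rope basket there); 0 guards + 3 prisoners across (rope basket back at the start); 0 guards + 4 prisoners across (rope basket there); 0 guards + 4 prisoners across (rope basket back at the start); 0 guards + 5 prisoners across (rope basket there); 0 guards + 5 prisoners across (rope basket back at the start); 0 guards + 6 prisoners across (rope basket there); 1 guard + 1 prisoner across (rope basket there); 1 guard + 1 prisoner across (rope basket back at the start); 2 guards + 2 prisoners across (rope basket there). So no valid plan exists.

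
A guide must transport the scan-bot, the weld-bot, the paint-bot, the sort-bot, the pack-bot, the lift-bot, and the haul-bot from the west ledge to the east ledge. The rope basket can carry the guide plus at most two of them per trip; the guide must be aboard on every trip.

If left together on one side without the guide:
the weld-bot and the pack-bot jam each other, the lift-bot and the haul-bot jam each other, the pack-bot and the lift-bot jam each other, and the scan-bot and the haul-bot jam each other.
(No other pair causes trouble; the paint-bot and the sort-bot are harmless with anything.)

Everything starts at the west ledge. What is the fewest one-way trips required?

9

Counting alone: the guide can take at most 2 across per trip to the east ledge, so moving all 7 needs at least 4 loaded trips out, with a return between consecutive ones — at least 7 crossings.
The safety rule pushes this higher. Following every safe sequence of crossings, the most of the 7 that can be at the east ledge as the rope basket arrives there on crossing 7 is 6 — never all 7.
So no plan with fewer than 9 crossings exists, and this one achieves 9:
1. Guide goes to the east ledge with the haul-bot and the pack-bot.  [the west ledge: the lift-bot, the paint-bot, the scan-bot, the sort-bot, the weld-bot | the east ledge: the haul-bot, the pack-bot]
2. Guide goes back to the west ledge alone.  [the west ledge: the lift-bot, the paint-bot, the scan-bot, the sort-bot, the weld-bot | the east ledge: the haul-bot, the pack-bot]
3. Guide goes to the east ledge with the scan-bot.  [the west ledge: the lift-bot, the paint-bot, the sort-bot, the weld-bot | the east ledge: the haul-bot, the pack-bot, the scan-bot]
4. Guide goes back to the west ledge with the haul-bot.  [the west ledge: the haul-bot, the lift-bot, the paint-bot, the sort-bot, the weld-bot | the east ledge: the pack-bot, the scan-bot]
5. Guide goes to the east ledge with the lift-bot and the weld-bot.  [the west ledge: the haul-bot, the paint-bot, the sort-bot | the east ledge: the lift-bot, the pack-bot, the scan-bot, the weld-bot]
6. Guide goes back to the west ledge with the pack-bot.  [the west ledge: the haul-bot, the pack-bot, the paint-bot, the sort-bot | the east ledge: the lift-bot, the scan-bot, the weld-bot]
7. Guide goes to the east ledge with the paint-bot and the sort-bot.  [the west ledge: the haul-bot, the pack-bot | the east ledge: the lift-bot, the paint-bot, the scan-bot, the sort-bot, the weld-bot]
8. Guide goes back to the west ledge alone.  [the west ledge: the haul-bot, the pack-bot | the east ledge: the lift-bot, the paint-bot, the scan-bot, the sort-bot, the weld-bot]
9. Guide goes to the east ledge with the haul-bot and the pack-bot.  [the west ledge: — | the east ledge: the haul-bot, the lift-bot, the pack-bot, the paint-bot, the scan-bot, the sort-bot, the weld-bot]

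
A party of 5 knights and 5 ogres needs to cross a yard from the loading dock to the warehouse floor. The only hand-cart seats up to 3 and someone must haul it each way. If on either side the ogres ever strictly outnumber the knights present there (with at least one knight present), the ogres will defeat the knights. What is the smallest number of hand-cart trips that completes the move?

Counting alone: each trip to the warehouse floor takes at most 3 across and each return brings at least 1 back, so after t trips out (and t−1 returns) at most 3t − (t−1) of the 10 are across; that first reaches 10 at t = 5, so at least 9 crossings are needed.
The safety rule pushes this higher. Following every safe sequence of crossings, the most of the 10 that can be at the warehouse floor as the hand-cart arrives there on crossing 9 is 9 — never all 10.
So no plan with fewer than 11 crossings exists, and this one achieves 11:
1. 2 ogres → the warehouse floor.  (the loading dock: 5K 3O; the warehouse floor: 0K 2O)
2. 1 ogre ← the loading dock.  (the loading dock: 5K 4O; the warehouse floor: 0K 1O)
3. 3 ogres → the warehouse floor.  (the loading dock: 5K 1O; the warehouse floor: 0K 4O)
4. 1 ogre ← the loading dock.  (the loading dock: 5K 2O; the warehouse floor: 0K 3O)
5. 3 knights → the warehouse floor.  (the loading dock: 2K 2O; the warehouse floor: 3K 3O)
6. 1 knight and 1 ogre ← the loading dock.  (the loading dock: 3K 3O; the warehouse floor: 2K 2O)
7. 3 knights → the warehouse floor.  (the loading dock: 0K 3O; the warehouse floor: 5K 2O)
8. 1 ogre ← the loading dock.  (the loading dock: 0K 4O; the warehouse floor: 5K 1O)
9. 2 ogres → the warehouse floor.  (the loading dock: 0K 2O; the warehouse floor: 5K 3O)
10. 1 ogre ← the loading dock.  (the loading dock: 0K 3O; the warehouse floor: 5K 2O)
11. 3 ogres → the warehouse floor.  (the loading dock: 0K 0O; the warehouse floor: 5K 5O)

11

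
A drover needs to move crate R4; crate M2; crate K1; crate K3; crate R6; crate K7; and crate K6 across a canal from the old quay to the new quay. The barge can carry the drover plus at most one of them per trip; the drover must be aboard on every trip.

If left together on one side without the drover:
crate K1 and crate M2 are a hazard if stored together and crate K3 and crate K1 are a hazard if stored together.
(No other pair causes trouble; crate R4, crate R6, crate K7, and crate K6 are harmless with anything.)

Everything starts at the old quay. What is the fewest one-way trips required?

Counting alone: the drover can take at most 1 across per trip to the new quay, so moving all 7 needs at least 7 loaded trips out, with a return between consecutive ones — at least 13 crossings.
The safety rule pushes this higher. Following every safe sequence of crossings, the most of the 7 that can be at the new quay as the barge arrives there on crossing 13 is 6 — never all 7.
So no plan with fewer than 15 crossings exists, and this one achieves 15:
1. Drover goes to the new quay with crate K1.
2. Drover goes back to the old quay alone.
3. Drover goes to the new quay with crate R4.
4. Drover goes back to the old quay alone.
5. Drover goes to the new quay with crate M2.
6. Drover goes back to the old quay with crate K1.
7. Drover goes to the new quay with crate K3.
8. Drover goes back to the old quay alone.
9. Drover goes to the new quay with crate R6.
10. Drover goes back to the old quay alone.
11. Drover goes to the new quay with crate K7.
12. Drover goes back to the old quay alone.
13. Drover goes to the new quay with crate K6.
14. Drover goes back to the old quay alone.
15. Drover goes to the new quay with crate K1.

15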